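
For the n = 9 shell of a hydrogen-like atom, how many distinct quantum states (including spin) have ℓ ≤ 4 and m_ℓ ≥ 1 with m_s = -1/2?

10

For n = 9, ℓ ranges over 0 … 8.
Orbitals with ℓ ≤ 4 and m_ℓ ≥ 1, by ℓ: ℓ=1 → 1; ℓ=2 → 2; ℓ=3 → 3; ℓ=4 → 4.
Orbitals: 1 + 2 + 3 + 4 = 10. With m_s fixed to a single value there is one state per orbital, giving 10 states.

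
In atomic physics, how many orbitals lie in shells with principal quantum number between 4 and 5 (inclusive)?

Shell n has n² orbitals: 4²=16 + 5²=25 = 41 orbitals.

41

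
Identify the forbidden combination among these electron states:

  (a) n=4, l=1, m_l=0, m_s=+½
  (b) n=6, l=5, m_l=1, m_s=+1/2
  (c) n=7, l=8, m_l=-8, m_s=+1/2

(c)

(c) has l = 8 ≥ n = 7, violating 0 ≤ l ≤ n−1.
The remaining sets (a), (b) satisfy all four rules.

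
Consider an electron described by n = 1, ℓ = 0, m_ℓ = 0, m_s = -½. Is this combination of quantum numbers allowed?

n = 1 is a positive integer. ℓ = 0 satisfies 0 ≤ ℓ ≤ n−1 = 0. m_ℓ = 0 lies in the range −ℓ … +ℓ (here 0). m_s = -1/2 is one of ±1/2.
All four constraints are satisfied.

Yes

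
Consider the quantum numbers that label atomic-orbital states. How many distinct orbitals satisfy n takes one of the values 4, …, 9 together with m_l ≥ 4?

Per-shell orbital counts meeting the constraint:
n=5 → 1; n=6 → 3; n=7 → 6; n=8 → 10; n=9 → 15.
Total orbitals: 1 + 3 + 6 + 10 + 15 = 35.

35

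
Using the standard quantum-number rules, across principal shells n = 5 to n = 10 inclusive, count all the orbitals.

Shell n has n² orbitals: 5²=25 + 6²=36 + 7²=49 + 8²=64 + 9²=81 + 10²=100 = 355 orbitals.

355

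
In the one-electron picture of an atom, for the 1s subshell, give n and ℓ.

n = 1, ℓ = 0

The leading integer gives n = 1; the letter 's' means ℓ = 0.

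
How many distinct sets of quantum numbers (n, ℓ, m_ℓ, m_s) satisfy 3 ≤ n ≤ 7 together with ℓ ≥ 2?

230

For each n in the range, tally the orbitals obeying ℓ ≥ 2:
n=3 → 5; n=4 → 12; n=5 → 21; n=6 → 32; n=7 → 45.
Orbitals: 5 + 12 + 21 + 32 + 45 = 115. Including both spin states (m_s = ±1/2) gives 2 × 115 = 230 states.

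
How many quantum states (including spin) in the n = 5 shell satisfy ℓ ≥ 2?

42

Go through ℓ = 0, …, 4 (the values permitted for n = 5).
Per ℓ-value: ℓ=2 → 5; ℓ=3 → 7; ℓ=4 → 9.
Orbitals: 5 + 7 + 9 = 21. Each orbital carries two spin states, so 21 × 2 = 42 states.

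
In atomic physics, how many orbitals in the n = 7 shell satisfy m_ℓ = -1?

6

With n = 7 the allowed ℓ are 0, 1, …, 6.
Per ℓ-value: ℓ=1 → 1; ℓ=2 → 1; ℓ=3 → 1; ℓ=4 → 1; ℓ=5 → 1; ℓ=6 → 1.
Total orbitals: 1 + 1 + 1 + 1 + 1 + 1 = 6.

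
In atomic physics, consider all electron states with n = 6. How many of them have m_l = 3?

6

Orbitals with m_l = 3, by l: l=3 → 1; l=4 → 1; l=5 → 1.
Orbitals: 1 + 1 + 1 = 3. Each orbital carries two spin states, so 3 × 2 = 6 states.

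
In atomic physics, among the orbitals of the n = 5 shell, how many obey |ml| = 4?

2

The (l, ml) pairs meeting |ml| = 4 give: l=4 → 2.
Total orbitals: 2.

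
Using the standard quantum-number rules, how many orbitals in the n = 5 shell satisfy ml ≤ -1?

10

With n = 5 the allowed l are 0, 1, …, 4.
Orbitals with ml ≤ -1, by l: l=1 → 1; l=2 → 2; l=3 → 3; l=4 → 4.
Total orbitals: 1 + 2 + 3 + 4 = 10.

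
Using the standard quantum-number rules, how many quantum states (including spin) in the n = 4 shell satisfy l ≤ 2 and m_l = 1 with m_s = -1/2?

2

With n = 4 the allowed l are 0, 1, …, 3.
Orbitals with l ≤ 2 and m_l = 1, by l: l=1 → 1; l=2 → 1.
Orbitals: 1 + 1 = 2. With m_s fixed to a single value there is one state per orbital, giving 2 states.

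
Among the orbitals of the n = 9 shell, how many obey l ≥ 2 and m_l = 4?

5

For n = 9, l ranges over 0 … 8.
Contributions: l=4 → 1; l=5 → 1; l=6 → 1; l=7 → 1; l=8 → 1.
Total orbitals: 1 + 1 + 1 + 1 + 1 = 5.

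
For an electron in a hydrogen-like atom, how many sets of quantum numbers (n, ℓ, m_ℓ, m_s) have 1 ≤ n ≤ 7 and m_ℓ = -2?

30

For each n in the range, tally the orbitals obeying m_ℓ = -2:
n=3 → 1; n=4 → 2; n=5 → 3; n=6 → 4; n=7 → 5.
Orbitals: 1 + 2 + 3 + 4 + 5 = 15. Including both spin states (m_s = ±1/2) gives 2 × 15 = 30 states.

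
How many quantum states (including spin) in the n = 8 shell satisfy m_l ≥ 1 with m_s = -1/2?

For n = 8, l ranges over 0 … 7.
Per l-value: l=1 → 1; l=2 → 2; l=3 → 3; l=4 → 4; l=5 → 5; l=6 → 6; l=7 → 7.
Orbitals: 1 + 2 + 3 + 4 + 5 + 6 + 7 = 28. With m_s fixed to a single value there is one state per orbital, giving 28 states.

28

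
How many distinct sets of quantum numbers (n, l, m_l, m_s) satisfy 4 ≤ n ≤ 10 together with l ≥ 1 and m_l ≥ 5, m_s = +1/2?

Work shell by shell — for each n, count the (l, m_l) pairs that satisfy l ≥ 1 and m_l ≥ 5:
n=6 → 1; n=7 → 3; n=8 → 6; n=9 → 10; n=10 → 15.
Orbitals: 1 + 3 + 6 + 10 + 15 = 35. With m_s fixed to +1/2 there is one state per orbital, so 35 states.

35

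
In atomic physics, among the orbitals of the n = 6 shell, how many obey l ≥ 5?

11

Go through l = 0, …, 5 (the values permitted for n = 6).
Per l-value: l=5 → 11.
Total orbitals: 11.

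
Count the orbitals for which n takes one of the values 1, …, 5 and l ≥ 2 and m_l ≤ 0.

22

Treat each shell separately and count matching orbitals:
n=3 → 3; n=4 → 7; n=5 → 12.
Total orbitals: 3 + 7 + 12 = 22.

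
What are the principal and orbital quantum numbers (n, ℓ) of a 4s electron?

The leading integer gives n = 4; the letter 's' means ℓ = 0.

n = 4, ℓ = 0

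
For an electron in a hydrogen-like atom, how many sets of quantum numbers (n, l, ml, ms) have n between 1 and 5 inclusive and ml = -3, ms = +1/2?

Go shell by shell, enumerating (l, ml) with ml = -3:
n=4 → 1; n=5 → 2.
Orbitals: 1 + 2 = 3. With ms fixed to +1/2 there is one state per orbital, so 3 states.

3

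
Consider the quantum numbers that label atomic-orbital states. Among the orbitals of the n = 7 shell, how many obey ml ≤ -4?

6

The n = 7 shell has l = 0 through 6; check each.
Per l-value: l=4 → 1; l=5 → 2; l=6 → 3.
Total orbitals: 1 + 2 + 3 = 6.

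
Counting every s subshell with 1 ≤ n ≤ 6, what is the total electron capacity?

An s subshell (l = 0) exists for every n ≥ 1, so shells n = 1, 2, 3, 4, 5, 6 each contribute one — 6 subshells.
Since each s subshell holds 2(2·0+1) = 2 electrons, the total is 6 × 2 = 12.

12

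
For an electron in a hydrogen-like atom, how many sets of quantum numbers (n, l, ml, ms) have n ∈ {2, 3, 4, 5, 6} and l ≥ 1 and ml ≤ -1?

70

Per-shell orbital counts meeting the constraint:
n=2 → 1; n=3 → 3; n=4 → 6; n=5 → 10; n=6 → 15.
Orbitals: 1 + 3 + 6 + 10 + 15 = 35. Including both spin states (ms = ±1/2) gives 2 × 35 = 70 states.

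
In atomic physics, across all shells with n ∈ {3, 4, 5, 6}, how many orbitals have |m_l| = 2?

Per-shell orbital counts meeting the constraint:
n=3 → 2; n=4 → 4; n=5 → 6; n=6 → 8.
Total orbitals: 2 + 4 + 6 + 8 = 20.

20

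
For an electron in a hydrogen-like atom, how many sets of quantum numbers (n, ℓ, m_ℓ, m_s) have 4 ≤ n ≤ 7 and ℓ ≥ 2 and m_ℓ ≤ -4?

Count contributing orbitals for each principal shell:
n=5 → 1; n=6 → 3; n=7 → 6.
Orbitals: 1 + 3 + 6 = 10. Including both spin states (m_s = ±1/2) gives 2 × 10 = 20 states.

20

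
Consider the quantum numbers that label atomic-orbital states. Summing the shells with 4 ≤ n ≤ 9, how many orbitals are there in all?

271

Shell n has n² orbitals: 4²=16 + 5²=25 + 6²=36 + 7²=49 + 8²=64 + 9²=81 = 271 orbitals.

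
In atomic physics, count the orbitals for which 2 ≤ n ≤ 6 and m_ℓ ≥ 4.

Treat each shell separately and count matching orbitals:
n=5 → 1; n=6 → 3.
Total orbitals: 1 + 3 = 4.

4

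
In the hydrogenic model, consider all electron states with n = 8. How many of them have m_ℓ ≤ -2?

With n = 8 the allowed ℓ are 0, 1, …, 7.
Contributions: ℓ=2 → 1; ℓ=3 → 2; ℓ=4 → 3; ℓ=5 → 4; ℓ=6 → 5; ℓ=7 → 6.
Orbitals: 1 + 2 + 3 + 4 + 5 + 6 = 21. Each orbital carries two spin states, so 21 × 2 = 42 states.

42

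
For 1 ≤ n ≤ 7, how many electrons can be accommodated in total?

Total orbitals = 1² + 2² + 3² + 4² + 5² + 6² + 7² = 140. Doubling for spin gives 280 electrons.

280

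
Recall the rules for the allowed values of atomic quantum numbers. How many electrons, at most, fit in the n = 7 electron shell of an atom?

98

A shell holds 2n² electrons: 2 × 7² = 2 × 49 = 98.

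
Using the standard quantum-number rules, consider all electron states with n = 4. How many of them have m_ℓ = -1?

6

With n = 4 the allowed ℓ are 0, 1, …, 3.
The (ℓ, m_ℓ) pairs meeting m_ℓ = -1 give: ℓ=1 → 1; ℓ=2 → 1; ℓ=3 → 1.
Orbitals: 1 + 1 + 1 = 3. Each orbital carries two spin states, so 3 × 2 = 6 states.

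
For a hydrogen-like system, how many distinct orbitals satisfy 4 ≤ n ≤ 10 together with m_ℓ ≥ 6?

20

For each n in the range, tally the orbitals obeying m_ℓ ≥ 6:
n=7 → 1; n=8 → 3; n=9 → 6; n=10 → 10.
Total orbitals: 1 + 3 + 6 + 10 = 20.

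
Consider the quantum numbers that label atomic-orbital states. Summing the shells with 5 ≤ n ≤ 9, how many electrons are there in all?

Shell n has n² orbitals: 5²=25 + 6²=36 + 7²=49 + 8²=64 + 9²=81 = 255 orbitals.
Two spin states per orbital: 2 × 255 = 510 electrons.

510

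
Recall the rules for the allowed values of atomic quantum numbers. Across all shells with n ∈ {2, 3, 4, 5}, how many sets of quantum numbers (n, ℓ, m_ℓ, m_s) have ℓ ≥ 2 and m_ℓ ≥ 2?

20

Work shell by shell — for each n, count the (ℓ, m_ℓ) pairs that satisfy ℓ ≥ 2 and m_ℓ ≥ 2:
n=3 → 1; n=4 → 3; n=5 → 6.
Orbitals: 1 + 3 + 6 = 10. Including both spin states (m_s = ±1/2) gives 2 × 10 = 20 states.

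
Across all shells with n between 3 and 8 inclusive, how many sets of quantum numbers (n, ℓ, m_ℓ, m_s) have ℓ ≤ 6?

Work shell by shell — for each n, count the (ℓ, m_ℓ) pairs that satisfy ℓ ≤ 6:
n=3 → 9; n=4 → 16; n=5 → 25; n=6 → 36; n=7 → 49; n=8 → 49.
Orbitals: 9 + 16 + 25 + 36 + 49 + 49 = 184. Including both spin states (m_s = ±1/2) gives 2 × 184 = 368 states.

368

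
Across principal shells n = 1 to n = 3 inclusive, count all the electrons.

Shell n has n² orbitals: 1²=1 + 2²=4 + 3²=9 = 14 orbitals.
Two spin states per orbital: 2 × 14 = 28 electrons.

28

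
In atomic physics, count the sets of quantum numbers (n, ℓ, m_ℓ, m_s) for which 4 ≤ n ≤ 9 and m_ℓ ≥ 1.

Work shell by shell — for each n, count the (ℓ, m_ℓ) pairs that satisfy m_ℓ ≥ 1:
n=4 → 6; n=5 → 10; n=6 → 15; n=7 → 21; n=8 → 28; n=9 → 36.
Orbitals: 6 + 10 + 15 + 21 + 28 + 36 = 116. Including both spin states (m_s = ±1/2) gives 2 × 116 = 232 states.

232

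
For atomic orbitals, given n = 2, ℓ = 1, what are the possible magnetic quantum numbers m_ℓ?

m_ℓ takes every integer from −ℓ to +ℓ. With ℓ = 1 that gives the 3 values -1, 0, 1.

-1, 0, 1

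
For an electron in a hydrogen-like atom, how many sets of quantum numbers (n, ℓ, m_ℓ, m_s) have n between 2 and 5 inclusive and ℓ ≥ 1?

For each n in the range, tally the orbitals obeying ℓ ≥ 1:
n=2 → 3; n=3 → 8; n=4 → 15; n=5 → 24.
Orbitals: 3 + 8 + 15 + 24 = 50. Including both spin states (m_s = ±1/2) gives 2 × 50 = 100 states.

100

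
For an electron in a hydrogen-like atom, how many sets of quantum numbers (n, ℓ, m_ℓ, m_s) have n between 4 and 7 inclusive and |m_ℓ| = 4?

24

Count contributing orbitals for each principal shell:
n=5 → 2; n=6 → 4; n=7 → 6.
Orbitals: 2 + 4 + 6 = 12. Including both spin states (m_s = ±1/2) gives 2 × 12 = 24 states.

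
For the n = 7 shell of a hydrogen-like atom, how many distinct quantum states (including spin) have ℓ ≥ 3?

The (ℓ, m_ℓ) pairs meeting ℓ ≥ 3 give: ℓ=3 → 7; ℓ=4 → 9; ℓ=5 → 11; ℓ=6 → 13.
Orbitals: 7 + 9 + 11 + 13 = 40. Each orbital carries two spin states, so 40 × 2 = 80 states.

80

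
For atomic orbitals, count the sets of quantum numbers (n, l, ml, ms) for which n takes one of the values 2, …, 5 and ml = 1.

Go shell by shell, enumerating (l, ml) with ml = 1:
n=2 → 1; n=3 → 2; n=4 → 3; n=5 → 4.
Orbitals: 1 + 2 + 3 + 4 = 10. Including both spin states (ms = ±1/2) gives 2 × 10 = 20 states.

20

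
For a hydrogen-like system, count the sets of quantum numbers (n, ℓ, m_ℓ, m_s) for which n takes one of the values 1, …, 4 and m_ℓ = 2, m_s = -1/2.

3

For each n in the range, tally the orbitals obeying m_ℓ = 2:
n=3 → 1; n=4 → 2.
Orbitals: 1 + 2 = 3. With m_s fixed to -1/2 there is one state per orbital, so 3 states.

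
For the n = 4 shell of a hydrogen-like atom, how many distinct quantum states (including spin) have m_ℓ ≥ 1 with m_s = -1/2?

6

With n = 4 the allowed ℓ are 0, 1, …, 3.
Orbitals with m_ℓ ≥ 1, by ℓ: ℓ=1 → 1; ℓ=2 → 2; ℓ=3 → 3.
Orbitals: 1 + 2 + 3 = 6. With m_s fixed to a single value there is one state per orbital, giving 6 states.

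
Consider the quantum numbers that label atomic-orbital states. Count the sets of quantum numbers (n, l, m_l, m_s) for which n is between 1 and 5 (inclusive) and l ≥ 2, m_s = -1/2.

Go shell by shell, enumerating (l, m_l) with l ≥ 2:
n=3 → 5; n=4 → 12; n=5 → 21.
Orbitals: 5 + 12 + 21 = 38. With m_s fixed to -1/2 there is one state per orbital, so 38 states.

38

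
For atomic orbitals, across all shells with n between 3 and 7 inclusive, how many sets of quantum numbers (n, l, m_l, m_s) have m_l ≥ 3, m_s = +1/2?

20

For each n in the range, tally the orbitals obeying m_l ≥ 3:
n=4 → 1; n=5 → 3; n=6 → 6; n=7 → 10.
Orbitals: 1 + 3 + 6 + 10 = 20. With m_s fixed to +1/2 there is one state per orbital, so 20 states.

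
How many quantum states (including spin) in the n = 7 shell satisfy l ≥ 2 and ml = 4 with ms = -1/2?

3

With n = 7 the allowed l are 0, 1, …, 6.
Orbitals with l ≥ 2 and ml = 4, by l: l=4 → 1; l=5 → 1; l=6 → 1.
Orbitals: 1 + 1 + 1 = 3. With ms fixed to a single value there is one state per orbital, giving 3 states.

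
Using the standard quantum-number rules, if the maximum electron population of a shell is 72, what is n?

2n² = 72 ⇒ n² = 36 ⇒ n = 6.

n = 6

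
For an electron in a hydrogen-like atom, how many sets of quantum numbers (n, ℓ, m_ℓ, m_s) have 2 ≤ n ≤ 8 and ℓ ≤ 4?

Per-shell orbital counts meeting the constraint:
n=2 → 4; n=3 → 9; n=4 → 16; n=5 → 25; n=6 → 25; n=7 → 25; n=8 → 25.
Orbitals: 4 + 9 + 16 + 25 + 25 + 25 + 25 = 129. Including both spin states (m_s = ±1/2) gives 2 × 129 = 258 states.

258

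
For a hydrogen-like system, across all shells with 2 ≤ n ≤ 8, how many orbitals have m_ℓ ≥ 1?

84

Treat each shell separately and count matching orbitals:
n=2 → 1; n=3 → 3; n=4 → 6; n=5 → 10; n=6 → 15; n=7 → 21; n=8 → 28.
Total orbitals: 1 + 3 + 6 + 10 + 15 + 21 + 28 = 84.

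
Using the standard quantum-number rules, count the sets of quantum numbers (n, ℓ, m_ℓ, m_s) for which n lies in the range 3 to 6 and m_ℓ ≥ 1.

Treat each shell separately and count matching orbitals:
n=3 → 3; n=4 → 6; n=5 → 10; n=6 → 15.
Orbitals: 3 + 6 + 10 + 15 = 34. Including both spin states (m_s = ±1/2) gives 2 × 34 = 68 states.

68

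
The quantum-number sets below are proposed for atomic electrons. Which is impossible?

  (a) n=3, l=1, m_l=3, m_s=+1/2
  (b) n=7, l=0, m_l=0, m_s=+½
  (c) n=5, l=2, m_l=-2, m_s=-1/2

(a) has |m_l| = 3 > l = 1, violating −l ≤ m_l ≤ l.
The remaining sets (b), (c) satisfy all four rules.

(a)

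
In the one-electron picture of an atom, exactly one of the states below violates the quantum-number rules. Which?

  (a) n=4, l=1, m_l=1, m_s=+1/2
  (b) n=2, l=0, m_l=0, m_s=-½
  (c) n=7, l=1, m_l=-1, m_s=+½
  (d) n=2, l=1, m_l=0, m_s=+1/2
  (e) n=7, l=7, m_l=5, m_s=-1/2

(e) has l = 7 ≥ n = 7, violating 0 ≤ l ≤ n−1.
The remaining sets (a), (b), (c), (d) satisfy all four rules.

(e)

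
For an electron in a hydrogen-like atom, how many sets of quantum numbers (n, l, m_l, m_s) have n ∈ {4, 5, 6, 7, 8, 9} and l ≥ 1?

Per-shell orbital counts meeting the constraint:
n=4 → 15; n=5 → 24; n=6 → 35; n=7 → 48; n=8 → 63; n=9 → 80.
Orbitals: 15 + 24 + 35 + 48 + 63 + 80 = 265. Including both spin states (m_s = ±1/2) gives 2 × 265 = 530 states.

530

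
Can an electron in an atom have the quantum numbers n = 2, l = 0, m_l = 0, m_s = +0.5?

n = 2 is a positive integer. l = 0 satisfies 0 ≤ l ≤ n−1 = 1. m_l = 0 lies in the range −l … +l (here 0). m_s = +1/2 is one of ±1/2.
All four constraints are satisfied.

Allowed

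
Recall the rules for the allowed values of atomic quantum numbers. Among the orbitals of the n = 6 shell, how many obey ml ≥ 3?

With n = 6 the allowed l are 0, 1, …, 5.
Per l-value: l=3 → 1; l=4 → 2; l=5 → 3.
Total orbitals: 1 + 2 + 3 = 6.

6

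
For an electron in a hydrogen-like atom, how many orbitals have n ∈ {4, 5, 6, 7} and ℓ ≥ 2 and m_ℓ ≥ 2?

Count contributing orbitals for each principal shell:
n=4 → 3; n=5 → 6; n=6 → 10; n=7 → 15.
Total orbitals: 3 + 6 + 10 + 15 = 34.

34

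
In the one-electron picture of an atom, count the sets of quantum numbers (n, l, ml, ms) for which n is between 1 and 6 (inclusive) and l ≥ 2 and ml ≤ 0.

80

Per-shell orbital counts meeting the constraint:
n=3 → 3; n=4 → 7; n=5 → 12; n=6 → 18.
Orbitals: 3 + 7 + 12 + 18 = 40. Including both spin states (ms = ±1/2) gives 2 × 40 = 80 states.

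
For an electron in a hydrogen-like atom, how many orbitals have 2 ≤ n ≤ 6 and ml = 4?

Go shell by shell, enumerating (l, ml) with ml = 4:
n=5 → 1; n=6 → 2.
Total orbitals: 1 + 2 = 3.

3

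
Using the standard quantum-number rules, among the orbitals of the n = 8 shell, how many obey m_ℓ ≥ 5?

6

The (ℓ, m_ℓ) pairs meeting m_ℓ ≥ 5 give: ℓ=5 → 1; ℓ=6 → 2; ℓ=7 → 3.
Total orbitals: 1 + 2 + 3 = 6.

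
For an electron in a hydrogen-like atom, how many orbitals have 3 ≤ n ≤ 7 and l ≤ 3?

73

Treat each shell separately and count matching orbitals:
n=3 → 9; n=4 → 16; n=5 → 16; n=6 → 16; n=7 → 16.
Total orbitals: 9 + 16 + 16 + 16 + 16 = 73.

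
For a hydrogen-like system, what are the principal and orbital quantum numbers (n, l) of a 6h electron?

The leading integer gives n = 6; the letter 'h' means l = 5.

n = 6, l = 5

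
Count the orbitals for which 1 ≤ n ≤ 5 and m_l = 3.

3

Go shell by shell, enumerating (l, m_l) with m_l = 3:
n=4 → 1; n=5 → 2.
Total orbitals: 1 + 2 = 3.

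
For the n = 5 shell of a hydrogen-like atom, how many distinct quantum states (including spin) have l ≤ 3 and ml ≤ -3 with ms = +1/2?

1

The (l, ml) pairs meeting l ≤ 3 and ml ≤ -3 give: l=3 → 1.
Orbitals: 1. With ms fixed to a single value there is one state per orbital, giving 1 state.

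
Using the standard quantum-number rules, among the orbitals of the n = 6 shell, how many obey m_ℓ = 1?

Go through ℓ = 0, …, 5 (the values permitted for n = 6).
Contributions: ℓ=1 → 1; ℓ=2 → 1; ℓ=3 → 1; ℓ=4 → 1; ℓ=5 → 1.
Total orbitals: 1 + 1 + 1 + 1 + 1 = 5.

5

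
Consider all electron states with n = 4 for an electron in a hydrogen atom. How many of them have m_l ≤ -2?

For n = 4, l ranges over 0 … 3.
Per l-value: l=2 → 1; l=3 → 2.
Orbitals: 1 + 2 = 3. Each orbital carries two spin states, so 3 × 2 = 6 states.

6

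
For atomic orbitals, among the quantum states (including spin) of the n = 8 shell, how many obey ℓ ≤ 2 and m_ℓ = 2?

2

For n = 8, ℓ ranges over 0 … 7.
Per ℓ-value: ℓ=2 → 1.
Orbitals: 1. Each orbital carries two spin states, so 1 × 2 = 2 states.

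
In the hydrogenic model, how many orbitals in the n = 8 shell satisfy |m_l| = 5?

The n = 8 shell has l = 0 through 7; check each.
Per l-value: l=5 → 2; l=6 → 2; l=7 → 2.
Total orbitals: 2 + 2 + 2 = 6.

6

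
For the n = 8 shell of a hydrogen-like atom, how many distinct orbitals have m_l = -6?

2

Go through l = 0, …, 7 (the values permitted for n = 8).
Per l-value: l=6 → 1; l=7 → 1.
Total orbitals: 1 + 1 = 2.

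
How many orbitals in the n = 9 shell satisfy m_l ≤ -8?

Contributions: l=8 → 1.
Total orbitals: 1.

1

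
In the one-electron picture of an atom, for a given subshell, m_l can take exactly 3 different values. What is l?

m_l ranges over 2l+1 integers, so 2l+1 = 3 ⇒ l = 1.

l = 1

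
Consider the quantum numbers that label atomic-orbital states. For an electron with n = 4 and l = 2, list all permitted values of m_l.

m_l takes every integer from −l to +l. With l = 2 that gives the 5 values -2, -1, 0, 1, 2.

-2, -1, 0, 1, 2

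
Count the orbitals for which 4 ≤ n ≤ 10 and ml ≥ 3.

Count contributing orbitals for each principal shell:
n=4 → 1; n=5 → 3; n=6 → 6; n=7 → 10; n=8 → 15; n=9 → 21; n=10 → 28.
Total orbitals: 1 + 3 + 6 + 10 + 15 + 21 + 28 = 84.

84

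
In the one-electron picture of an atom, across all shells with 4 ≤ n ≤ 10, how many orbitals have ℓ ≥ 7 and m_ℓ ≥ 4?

28

Work shell by shell — for each n, count the (ℓ, m_ℓ) pairs that satisfy ℓ ≥ 7 and m_ℓ ≥ 4:
n=8 → 4; n=9 → 9; n=10 → 15.
Total orbitals: 4 + 9 + 15 = 28.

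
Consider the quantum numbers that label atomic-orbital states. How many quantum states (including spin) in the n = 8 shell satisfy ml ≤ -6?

6

Orbitals with ml ≤ -6, by l: l=6 → 1; l=7 → 2.
Orbitals: 1 + 2 = 3. Each orbital carries two spin states, so 3 × 2 = 6 states.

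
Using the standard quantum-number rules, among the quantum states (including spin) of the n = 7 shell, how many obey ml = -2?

10

The (l, ml) pairs meeting ml = -2 give: l=2 → 1; l=3 → 1; l=4 → 1; l=5 → 1; l=6 → 1.
Orbitals: 1 + 1 + 1 + 1 + 1 = 5. Each orbital carries two spin states, so 5 × 2 = 10 states.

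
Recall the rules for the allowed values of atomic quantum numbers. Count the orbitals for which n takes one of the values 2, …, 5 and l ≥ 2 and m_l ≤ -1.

For each n in the range, tally the orbitals obeying l ≥ 2 and m_l ≤ -1:
n=3 → 2; n=4 → 5; n=5 → 9.
Total orbitals: 2 + 5 + 9 = 16.

16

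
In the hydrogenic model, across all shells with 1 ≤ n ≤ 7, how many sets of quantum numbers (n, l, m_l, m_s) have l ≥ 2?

230

Work shell by shell — for each n, count the (l, m_l) pairs that satisfy l ≥ 2:
n=3 → 5; n=4 → 12; n=5 → 21; n=6 → 32; n=7 → 45.
Orbitals: 5 + 12 + 21 + 32 + 45 = 115. Including both spin states (m_s = ±1/2) gives 2 × 115 = 230 states.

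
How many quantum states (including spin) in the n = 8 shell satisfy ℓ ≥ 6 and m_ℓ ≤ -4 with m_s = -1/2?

7

Per ℓ-value: ℓ=6 → 3; ℓ=7 → 4.
Orbitals: 3 + 4 = 7. With m_s fixed to a single value there is one state per orbital, giving 7 states.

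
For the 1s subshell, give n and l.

The leading integer gives n = 1; the letter 's' means l = 0.

n = 1, l = 0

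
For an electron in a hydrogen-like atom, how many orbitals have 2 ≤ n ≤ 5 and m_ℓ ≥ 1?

20

Count contributing orbitals for each principal shell:
n=2 → 1; n=3 → 3; n=4 → 6; n=5 → 10.
Total orbitals: 1 + 3 + 6 + 10 = 20.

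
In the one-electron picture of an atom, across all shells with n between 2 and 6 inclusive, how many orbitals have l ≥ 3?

Count contributing orbitals for each principal shell:
n=4 → 7; n=5 → 16; n=6 → 27.
Total orbitals: 7 + 16 + 27 = 50.

50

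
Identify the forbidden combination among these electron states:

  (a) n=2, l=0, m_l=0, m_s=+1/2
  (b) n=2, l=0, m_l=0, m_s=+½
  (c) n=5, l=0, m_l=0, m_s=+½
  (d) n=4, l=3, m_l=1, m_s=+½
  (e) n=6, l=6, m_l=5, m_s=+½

(e)

(e) has l = 6 ≥ n = 6, violating 0 ≤ l ≤ n−1.
The remaining sets (a), (b), (c), (d) satisfy all four rules.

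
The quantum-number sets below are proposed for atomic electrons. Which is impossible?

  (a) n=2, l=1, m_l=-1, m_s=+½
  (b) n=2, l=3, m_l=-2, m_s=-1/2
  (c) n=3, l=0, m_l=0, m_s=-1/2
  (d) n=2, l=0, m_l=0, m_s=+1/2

(b)

(b) has l = 3 ≥ n = 2, violating 0 ≤ l ≤ n−1.
The remaining sets (a), (c), (d) satisfy all four rules.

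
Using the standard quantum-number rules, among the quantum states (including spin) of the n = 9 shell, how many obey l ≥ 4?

130

Orbitals with l ≥ 4, by l: l=4 → 9; l=5 → 11; l=6 → 13; l=7 → 15; l=8 → 17.
Orbitals: 9 + 11 + 13 + 15 + 17 = 65. Each orbital carries two spin states, so 65 × 2 = 130 states.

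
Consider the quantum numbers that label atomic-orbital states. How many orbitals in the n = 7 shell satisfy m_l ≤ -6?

1

The n = 7 shell has l = 0 through 6; check each.
Orbitals with m_l ≤ -6, by l: l=6 → 1.
Total orbitals: 1.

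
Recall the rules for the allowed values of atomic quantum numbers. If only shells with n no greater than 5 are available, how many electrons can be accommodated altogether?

Total orbitals = 1² + 2² + 3² + 4² + 5² = 55. Doubling for spin gives 110 electrons.

110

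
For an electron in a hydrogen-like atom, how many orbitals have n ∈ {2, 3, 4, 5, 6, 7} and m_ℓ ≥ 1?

56

Per-shell orbital counts meeting the constraint:
n=2 → 1; n=3 → 3; n=4 → 6; n=5 → 10; n=6 → 15; n=7 → 21.
Total orbitals: 1 + 3 + 6 + 10 + 15 + 21 = 56.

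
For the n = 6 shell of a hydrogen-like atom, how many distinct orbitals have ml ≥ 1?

15

Go through l = 0, …, 5 (the values permitted for n = 6).
The (l, ml) pairs meeting ml ≥ 1 give: l=1 → 1; l=2 → 2; l=3 → 3; l=4 → 4; l=5 → 5.
Total orbitals: 1 + 2 + 3 + 4 + 5 = 15.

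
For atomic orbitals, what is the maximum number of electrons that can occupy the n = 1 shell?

2

A shell holds 2n² electrons: 2 × 1² = 2 × 1 = 2.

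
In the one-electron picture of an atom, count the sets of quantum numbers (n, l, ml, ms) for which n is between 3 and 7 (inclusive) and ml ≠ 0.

Treat each shell separately and count matching orbitals:
n=3 → 6; n=4 → 12; n=5 → 20; n=6 → 30; n=7 → 42.
Orbitals: 6 + 12 + 20 + 30 + 42 = 110. Including both spin states (ms = ±1/2) gives 2 × 110 = 220 states.

220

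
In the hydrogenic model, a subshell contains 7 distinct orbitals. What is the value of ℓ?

ℓ = 3

2ℓ+1 = 7 gives ℓ = 3.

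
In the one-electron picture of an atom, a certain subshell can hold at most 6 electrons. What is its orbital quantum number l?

l = 1 (p)

2(2l+1) = 6 ⇒ 2l+1 = 3 ⇒ l = 1.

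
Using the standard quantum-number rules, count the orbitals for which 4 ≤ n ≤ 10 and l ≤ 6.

273

Go shell by shell, enumerating (l, ml) with l ≤ 6:
n=4 → 16; n=5 → 25; n=6 → 36; n=7 → 49; n=8 → 49; n=9 → 49; n=10 → 49.
Total orbitals: 16 + 25 + 36 + 49 + 49 + 49 + 49 = 273.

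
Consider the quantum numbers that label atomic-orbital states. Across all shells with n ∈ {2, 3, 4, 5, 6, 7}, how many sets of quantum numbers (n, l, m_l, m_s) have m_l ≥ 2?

For each n in the range, tally the orbitals obeying m_l ≥ 2:
n=3 → 1; n=4 → 3; n=5 → 6; n=6 → 10; n=7 → 15.
Orbitals: 1 + 3 + 6 + 10 + 15 = 35. Including both spin states (m_s = ±1/2) gives 2 × 35 = 70 states.

70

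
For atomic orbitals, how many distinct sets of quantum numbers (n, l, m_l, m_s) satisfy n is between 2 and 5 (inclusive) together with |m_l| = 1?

Work shell by shell — for each n, count the (l, m_l) pairs that satisfy |m_l| = 1:
n=2 → 2; n=3 → 4; n=4 → 6; n=5 → 8.
Orbitals: 2 + 4 + 6 + 8 = 20. Including both spin states (m_s = ±1/2) gives 2 × 20 = 40 states.

40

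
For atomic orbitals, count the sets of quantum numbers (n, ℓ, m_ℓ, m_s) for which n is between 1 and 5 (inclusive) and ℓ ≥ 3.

46

Count contributing orbitals for each principal shell:
n=4 → 7; n=5 → 16.
Orbitals: 7 + 16 = 23. Including both spin states (m_s = ±1/2) gives 2 × 23 = 46 states.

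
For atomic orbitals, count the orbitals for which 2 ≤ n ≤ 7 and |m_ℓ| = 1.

42

Per-shell orbital counts meeting the constraint:
n=2 → 2; n=3 → 4; n=4 → 6; n=5 → 8; n=6 → 10; n=7 → 12.
Total orbitals: 2 + 4 + 6 + 8 + 10 + 12 = 42.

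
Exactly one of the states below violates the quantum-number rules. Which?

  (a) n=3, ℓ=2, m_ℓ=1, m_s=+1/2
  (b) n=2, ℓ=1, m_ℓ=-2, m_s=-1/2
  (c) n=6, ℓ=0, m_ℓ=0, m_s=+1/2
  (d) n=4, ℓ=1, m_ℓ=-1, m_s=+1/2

(b) has |m_ℓ| = 2 > ℓ = 1, violating −ℓ ≤ m_ℓ ≤ ℓ.
The remaining sets (a), (c), (d) satisfy all four rules.

(b)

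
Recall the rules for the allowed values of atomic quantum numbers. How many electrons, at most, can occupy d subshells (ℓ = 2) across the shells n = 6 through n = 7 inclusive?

A d subshell (ℓ = 2) exists for every n ≥ 3, so shells n = 6, 7 each contribute one — 2 subshells.
Since each d subshell holds 2(2·2+1) = 10 electrons, the total is 2 × 10 = 20.

20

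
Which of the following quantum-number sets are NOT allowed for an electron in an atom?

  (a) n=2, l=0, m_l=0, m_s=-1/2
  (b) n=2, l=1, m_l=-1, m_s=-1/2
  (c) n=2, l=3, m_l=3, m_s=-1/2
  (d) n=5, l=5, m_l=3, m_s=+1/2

(c) has l = 3 ≥ n = 2, violating 0 ≤ l ≤ n−1.
(d) has l = 5 ≥ n = 5, violating 0 ≤ l ≤ n−1.
The remaining sets (a), (b) satisfy all four rules.

(c) and (d)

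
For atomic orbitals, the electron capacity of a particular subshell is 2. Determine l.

l = 0

2(2l+1) = 2 ⇒ 2l+1 = 1 ⇒ l = 0.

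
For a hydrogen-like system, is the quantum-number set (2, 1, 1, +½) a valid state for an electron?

n = 2 is a positive integer. l = 1 satisfies 0 ≤ l ≤ n−1 = 1. m_l = 1 lies in the range −l … +l (here −1 … 1). m_s = +1/2 is one of ±1/2.
All four constraints are satisfied.

Valid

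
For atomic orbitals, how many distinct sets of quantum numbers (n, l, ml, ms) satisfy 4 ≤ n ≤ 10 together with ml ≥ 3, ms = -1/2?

For each n in the range, tally the orbitals obeying ml ≥ 3:
n=4 → 1; n=5 → 3; n=6 → 6; n=7 → 10; n=8 → 15; n=9 → 21; n=10 → 28.
Orbitals: 1 + 3 + 6 + 10 + 15 + 21 + 28 = 84. With ms fixed to -1/2 there is one state per orbital, so 84 states.

84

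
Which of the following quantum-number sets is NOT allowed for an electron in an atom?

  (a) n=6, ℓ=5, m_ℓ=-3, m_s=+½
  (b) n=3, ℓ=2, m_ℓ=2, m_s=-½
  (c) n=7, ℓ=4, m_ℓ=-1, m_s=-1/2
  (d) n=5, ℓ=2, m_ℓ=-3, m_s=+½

(d)

(d) has |m_ℓ| = 3 > ℓ = 2, violating −ℓ ≤ m_ℓ ≤ ℓ.
The remaining sets (a), (b), (c) satisfy all four rules.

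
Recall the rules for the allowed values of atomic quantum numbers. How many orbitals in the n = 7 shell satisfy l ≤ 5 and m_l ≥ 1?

The n = 7 shell has l = 0 through 6; check each.
Per l-value: l=1 → 1; l=2 → 2; l=3 → 3; l=4 → 4; l=5 → 5.
Total orbitals: 1 + 2 + 3 + 4 + 5 = 15.

15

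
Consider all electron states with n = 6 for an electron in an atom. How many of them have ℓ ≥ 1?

70

Go through ℓ = 0, …, 5 (the values permitted for n = 6).
Contributions: ℓ=1 → 3; ℓ=2 → 5; ℓ=3 → 7; ℓ=4 → 9; ℓ=5 → 11.
Orbitals: 3 + 5 + 7 + 9 + 11 = 35. Each orbital carries two spin states, so 35 × 2 = 70 states.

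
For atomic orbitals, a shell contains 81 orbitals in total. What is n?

n² = 81 ⇒ n = 9.

n = 9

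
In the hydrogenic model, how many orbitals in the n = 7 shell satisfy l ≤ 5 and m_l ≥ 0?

Orbitals with l ≤ 5 and m_l ≥ 0, by l: l=0 → 1; l=1 → 2; l=2 → 3; l=3 → 4; l=4 → 5; l=5 → 6.
Total orbitals: 1 + 2 + 3 + 4 + 5 + 6 = 21.

21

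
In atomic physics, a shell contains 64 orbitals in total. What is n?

n = 8

n² = 64 ⇒ n = 8.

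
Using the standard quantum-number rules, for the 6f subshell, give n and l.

n = 6, l = 3

The leading integer gives n = 6; the letter 'f' means l = 3.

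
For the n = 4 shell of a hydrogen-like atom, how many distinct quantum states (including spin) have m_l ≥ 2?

6

Contributions: l=2 → 1; l=3 → 2.
Orbitals: 1 + 2 = 3. Each orbital carries two spin states, so 3 × 2 = 6 states.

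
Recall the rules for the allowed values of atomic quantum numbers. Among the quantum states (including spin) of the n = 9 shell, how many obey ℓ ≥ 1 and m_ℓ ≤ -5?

20

The n = 9 shell has ℓ = 0 through 8; check each.
Per ℓ-value: ℓ=5 → 1; ℓ=6 → 2; ℓ=7 → 3; ℓ=8 → 4.
Orbitals: 1 + 2 + 3 + 4 = 10. Each orbital carries two spin states, so 10 × 2 = 20 states.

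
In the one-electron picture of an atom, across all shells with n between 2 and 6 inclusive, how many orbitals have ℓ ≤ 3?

For each n in the range, tally the orbitals obeying ℓ ≤ 3:
n=2 → 4; n=3 → 9; n=4 → 16; n=5 → 16; n=6 → 16.
Total orbitals: 4 + 9 + 16 + 16 + 16 = 61.

61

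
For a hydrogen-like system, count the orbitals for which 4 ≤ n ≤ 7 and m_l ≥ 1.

Work shell by shell — for each n, count the (l, m_l) pairs that satisfy m_l ≥ 1:
n=4 → 6; n=5 → 10; n=6 → 15; n=7 → 21.
Total orbitals: 6 + 10 + 15 + 21 = 52.

52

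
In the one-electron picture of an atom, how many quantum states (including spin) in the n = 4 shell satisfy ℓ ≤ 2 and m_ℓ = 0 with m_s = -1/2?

3

The n = 4 shell has ℓ = 0 through 3; check each.
Orbitals with ℓ ≤ 2 and m_ℓ = 0, by ℓ: ℓ=0 → 1; ℓ=1 → 1; ℓ=2 → 1.
Orbitals: 1 + 1 + 1 = 3. With m_s fixed to a single value there is one state per orbital, giving 3 states.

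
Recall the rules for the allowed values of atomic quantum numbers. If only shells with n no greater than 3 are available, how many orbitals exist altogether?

14

Total orbitals = 1² + 2² + 3² = 14.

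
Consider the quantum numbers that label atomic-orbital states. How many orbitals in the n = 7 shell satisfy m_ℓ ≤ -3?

10

For n = 7, ℓ ranges over 0 … 6.
Per ℓ-value: ℓ=3 → 1; ℓ=4 → 2; ℓ=5 → 3; ℓ=6 → 4.
Total orbitals: 1 + 2 + 3 + 4 = 10.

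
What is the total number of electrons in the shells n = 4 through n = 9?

542

Shell n has n² orbitals: 4²=16 + 5²=25 + 6²=36 + 7²=49 + 8²=64 + 9²=81 = 271 orbitals.
Two spin states per orbital: 2 × 271 = 542 electrons.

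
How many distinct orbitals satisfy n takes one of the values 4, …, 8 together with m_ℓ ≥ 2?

Treat each shell separately and count matching orbitals:
n=4 → 3; n=5 → 6; n=6 → 10; n=7 → 15; n=8 → 21.
Total orbitals: 3 + 6 + 10 + 15 + 21 = 55.

55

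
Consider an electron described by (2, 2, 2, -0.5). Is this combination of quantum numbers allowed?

The orbital quantum number must satisfy 0 ≤ ℓ ≤ n−1. With n = 2 the allowed ℓ values are 0, 1, so ℓ = 2 is out of range.

Not allowed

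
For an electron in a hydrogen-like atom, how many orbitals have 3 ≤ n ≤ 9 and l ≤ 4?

150

Treat each shell separately and count matching orbitals:
n=3 → 9; n=4 → 16; n=5 → 25; n=6 → 25; n=7 → 25; n=8 → 25; n=9 → 25.
Total orbitals: 9 + 16 + 25 + 25 + 25 + 25 + 25 = 150.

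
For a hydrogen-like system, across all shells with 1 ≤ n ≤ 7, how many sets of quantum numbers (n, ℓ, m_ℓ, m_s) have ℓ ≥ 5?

Go shell by shell, enumerating (ℓ, m_ℓ) with ℓ ≥ 5:
n=6 → 11; n=7 → 24.
Orbitals: 11 + 24 = 35. Including both spin states (m_s = ±1/2) gives 2 × 35 = 70 states.

70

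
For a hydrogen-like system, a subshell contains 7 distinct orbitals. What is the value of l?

l = 3

2l+1 = 7 gives l = 3.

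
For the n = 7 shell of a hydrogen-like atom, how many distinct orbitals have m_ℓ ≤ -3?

10

Go through ℓ = 0, …, 6 (the values permitted for n = 7).
The (ℓ, m_ℓ) pairs meeting m_ℓ ≤ -3 give: ℓ=3 → 1; ℓ=4 → 2; ℓ=5 → 3; ℓ=6 → 4.
Total orbitals: 1 + 2 + 3 + 4 = 10.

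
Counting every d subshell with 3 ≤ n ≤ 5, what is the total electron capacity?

30

A d subshell (l = 2) exists for every n ≥ 3, so shells n = 3, 4, 5 each contribute one — 3 subshells.
Since each d subshell holds 2(2·2+1) = 10 electrons, the total is 3 × 10 = 30.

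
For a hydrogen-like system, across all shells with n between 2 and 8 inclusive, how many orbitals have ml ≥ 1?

Go shell by shell, enumerating (l, ml) with ml ≥ 1:
n=2 → 1; n=3 → 3; n=4 → 6; n=5 → 10; n=6 → 15; n=7 → 21; n=8 → 28.
Total orbitals: 1 + 3 + 6 + 10 + 15 + 21 + 28 = 84.

84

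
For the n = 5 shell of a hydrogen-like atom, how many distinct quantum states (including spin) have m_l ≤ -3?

For n = 5, l ranges over 0 … 4.
The (l, m_l) pairs meeting m_l ≤ -3 give: l=3 → 1; l=4 → 2.
Orbitals: 1 + 2 = 3. Each orbital carries two spin states, so 3 × 2 = 6 states.

6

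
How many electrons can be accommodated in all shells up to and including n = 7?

280

Total orbitals = 1² + 2² + 3² + 4² + 5² + 6² + 7² = 140. Doubling for spin gives 280 electrons.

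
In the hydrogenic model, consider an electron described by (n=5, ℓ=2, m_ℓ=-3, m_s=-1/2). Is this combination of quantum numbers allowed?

The magnetic quantum number must satisfy −ℓ ≤ m_ℓ ≤ ℓ. With ℓ = 2, m_ℓ can only be -2, -1, 0, 1, 2, so m_ℓ = -3 is forbidden.

Invalid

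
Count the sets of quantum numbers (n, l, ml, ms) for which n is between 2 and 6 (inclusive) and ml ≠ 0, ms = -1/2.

70

Go shell by shell, enumerating (l, ml) with ml ≠ 0:
n=2 → 2; n=3 → 6; n=4 → 12; n=5 → 20; n=6 → 30.
Orbitals: 2 + 6 + 12 + 20 + 30 = 70. With ms fixed to -1/2 there is one state per orbital, so 70 states.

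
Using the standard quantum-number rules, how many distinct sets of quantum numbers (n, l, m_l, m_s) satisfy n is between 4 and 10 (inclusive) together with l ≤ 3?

Go shell by shell, enumerating (l, m_l) with l ≤ 3:
n=4 → 16; n=5 → 16; n=6 → 16; n=7 → 16; n=8 → 16; n=9 → 16; n=10 → 16.
Orbitals: 16 + 16 + 16 + 16 + 16 + 16 + 16 = 112. Including both spin states (m_s = ±1/2) gives 2 × 112 = 224 states.

224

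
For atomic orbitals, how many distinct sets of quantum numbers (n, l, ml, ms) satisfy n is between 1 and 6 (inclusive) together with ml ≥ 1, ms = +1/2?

35

For each n in the range, tally the orbitals obeying ml ≥ 1:
n=2 → 1; n=3 → 3; n=4 → 6; n=5 → 10; n=6 → 15.
Orbitals: 1 + 3 + 6 + 10 + 15 = 35. With ms fixed to +1/2 there is one state per orbital, so 35 states.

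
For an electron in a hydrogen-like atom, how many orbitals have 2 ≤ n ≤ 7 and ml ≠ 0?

112

Per-shell orbital counts meeting the constraint:
n=2 → 2; n=3 → 6; n=4 → 12; n=5 → 20; n=6 → 30; n=7 → 42.
Total orbitals: 2 + 6 + 12 + 20 + 30 + 42 = 112.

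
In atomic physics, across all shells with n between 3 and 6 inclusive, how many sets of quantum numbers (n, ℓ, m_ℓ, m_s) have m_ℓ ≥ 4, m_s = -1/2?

Per-shell orbital counts meeting the constraint:
n=5 → 1; n=6 → 3.
Orbitals: 1 + 3 = 4. With m_s fixed to -1/2 there is one state per orbital, so 4 states.

4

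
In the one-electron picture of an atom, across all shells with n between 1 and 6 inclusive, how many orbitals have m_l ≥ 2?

Count contributing orbitals for each principal shell:
n=3 → 1; n=4 → 3; n=5 → 6; n=6 → 10.
Total orbitals: 1 + 3 + 6 + 10 = 20.

20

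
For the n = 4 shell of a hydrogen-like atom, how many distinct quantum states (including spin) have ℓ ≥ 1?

30

The n = 4 shell has ℓ = 0 through 3; check each.
The (ℓ, m_ℓ) pairs meeting ℓ ≥ 1 give: ℓ=1 → 3; ℓ=2 → 5; ℓ=3 → 7.
Orbitals: 3 + 5 + 7 = 15. Each orbital carries two spin states, so 15 × 2 = 30 states.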